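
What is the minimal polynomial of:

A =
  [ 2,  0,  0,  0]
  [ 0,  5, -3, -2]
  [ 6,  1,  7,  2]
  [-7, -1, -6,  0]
x^4 - 14*x^3 + 72*x^2 - 160*x + 128

The characteristic polynomial is χ_A(x) = (x - 4)^3*(x - 2), so the eigenvalues are known. The minimal polynomial is
  m_A(x) = Π_λ (x − λ)^{k_λ}
where k_λ is the size of the *largest* Jordan block for λ (equivalently, the smallest k with (A − λI)^k v = 0 for every generalised eigenvector v of λ).

  λ = 2: largest Jordan block has size 1, contributing (x − 2)
  λ = 4: largest Jordan block has size 3, contributing (x − 4)^3

So m_A(x) = (x - 4)^3*(x - 2) = x^4 - 14*x^3 + 72*x^2 - 160*x + 128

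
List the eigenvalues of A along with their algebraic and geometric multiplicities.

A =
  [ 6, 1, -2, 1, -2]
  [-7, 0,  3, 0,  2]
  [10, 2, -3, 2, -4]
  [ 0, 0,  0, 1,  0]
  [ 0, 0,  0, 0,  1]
λ = 1: alg = 5, geom = 3

Step 1 — factor the characteristic polynomial to read off the algebraic multiplicities:
  χ_A(x) = (x - 1)^5

Step 2 — compute geometric multiplicities via the rank-nullity identity g(λ) = n − rank(A − λI):
  rank(A − (1)·I) = 2, so dim ker(A − (1)·I) = n − 2 = 3

Summary:
  λ = 1: algebraic multiplicity = 5, geometric multiplicity = 3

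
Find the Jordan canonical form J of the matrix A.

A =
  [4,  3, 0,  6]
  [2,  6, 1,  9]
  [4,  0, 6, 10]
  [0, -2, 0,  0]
J_3(4) ⊕ J_1(4)

The characteristic polynomial is
  det(x·I − A) = x^4 - 16*x^3 + 96*x^2 - 256*x + 256 = (x - 4)^4

Eigenvalues and multiplicities (the geometric multiplicity of λ is n − rank(A − λI), which equals the number of Jordan blocks for λ):
  λ = 4: algebraic multiplicity = 4, geometric multiplicity = 2

Determining the block sizes for each eigenvalue:
  λ = 4: with am = 4 and gm = 2, the partition is not yet determined (e.g. several partitions of 4 into 2 parts exist). Let N = A − (4)·I. Computing rank(N^1) = 2, rank(N^2) = 1, rank(N^3) = 0; the number of blocks of size ≥ j is rank(N^{j−1}) − rank(N^j), giving [2, 1, 1]. So we have 1 block(s) of size 3, 1 block(s) of size 1 → block sizes [3, 1]

Assembling the blocks gives a Jordan form
J =
  [4, 1, 0, 0]
  [0, 4, 1, 0]
  [0, 0, 4, 0]
  [0, 0, 0, 4]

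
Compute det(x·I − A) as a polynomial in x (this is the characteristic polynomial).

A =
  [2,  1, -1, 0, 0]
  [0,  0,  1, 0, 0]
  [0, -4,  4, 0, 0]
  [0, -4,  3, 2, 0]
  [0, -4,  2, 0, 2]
x^5 - 10*x^4 + 40*x^3 - 80*x^2 + 80*x - 32

Expanding det(x·I − A) (e.g. by cofactor expansion or by noting that A is similar to its Jordan form J, which has the same characteristic polynomial as A) gives
  χ_A(x) = x^5 - 10*x^4 + 40*x^3 - 80*x^2 + 80*x - 32
which factors as (x - 2)^5. The eigenvalues (with algebraic multiplicities) are λ = 2 with multiplicity 5.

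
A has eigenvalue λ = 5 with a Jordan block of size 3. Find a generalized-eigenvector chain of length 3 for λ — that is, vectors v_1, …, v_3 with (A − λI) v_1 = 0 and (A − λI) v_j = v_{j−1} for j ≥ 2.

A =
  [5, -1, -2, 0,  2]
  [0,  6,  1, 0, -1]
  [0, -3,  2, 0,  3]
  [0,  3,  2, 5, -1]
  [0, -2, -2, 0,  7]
A Jordan chain for λ = 5 of length 3:
v_1 = (1, 0, 0, -1, 0)ᵀ
v_2 = (-1, 1, -3, 3, -2)ᵀ
v_3 = (0, 1, 0, 0, 0)ᵀ

Let N = A − (5)·I. We want v_3 with N^3 v_3 = 0 but N^2 v_3 ≠ 0; then v_{j-1} := N · v_j for j = 3, …, 2.

Pick v_3 = (0, 1, 0, 0, 0)ᵀ.
Then v_2 = N · v_3 = (-1, 1, -3, 3, -2)ᵀ.
Then v_1 = N · v_2 = (1, 0, 0, -1, 0)ᵀ.

Sanity check: (A − (5)·I) v_1 = (0, 0, 0, 0, 0)ᵀ = 0. ✓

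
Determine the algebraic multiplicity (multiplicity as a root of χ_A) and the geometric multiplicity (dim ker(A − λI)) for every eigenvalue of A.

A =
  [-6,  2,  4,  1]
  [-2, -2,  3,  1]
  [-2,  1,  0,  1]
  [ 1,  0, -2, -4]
λ = -3: alg = 4, geom = 2

Step 1 — factor the characteristic polynomial to read off the algebraic multiplicities:
  χ_A(x) = (x + 3)^4

Step 2 — compute geometric multiplicities via the rank-nullity identity g(λ) = n − rank(A − λI):
  rank(A − (-3)·I) = 2, so dim ker(A − (-3)·I) = n − 2 = 2

Summary:
  λ = -3: algebraic multiplicity = 4, geometric multiplicity = 2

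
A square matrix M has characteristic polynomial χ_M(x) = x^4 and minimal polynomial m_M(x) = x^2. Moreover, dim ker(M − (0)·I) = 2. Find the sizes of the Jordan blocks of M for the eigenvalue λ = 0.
Block sizes for λ = 0: [2, 2]

Step 1 — from the characteristic polynomial, algebraic multiplicity of λ = 0 is 4. From dim ker(M − (0)·I) = 2, there are exactly 2 Jordan blocks for λ = 0.
Step 2 — from the minimal polynomial, the factor (x − 0)^2 tells us the largest block for λ = 0 has size 2.
Step 3 — with total size 4, 2 blocks, and largest block 2, the block sizes (in nonincreasing order) are [2, 2].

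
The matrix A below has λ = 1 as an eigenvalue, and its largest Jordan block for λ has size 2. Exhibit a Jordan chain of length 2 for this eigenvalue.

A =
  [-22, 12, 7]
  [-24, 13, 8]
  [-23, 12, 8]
A Jordan chain for λ = 1 of length 2:
v_1 = (-9, -12, -9)ᵀ
v_2 = (3, 5, 0)ᵀ

Let N = A − (1)·I. We want v_2 with N^2 v_2 = 0 but N^1 v_2 ≠ 0; then v_{j-1} := N · v_j for j = 2, …, 2.

Pick v_2 = (3, 5, 0)ᵀ.
Then v_1 = N · v_2 = (-9, -12, -9)ᵀ.

Sanity check: (A − (1)·I) v_1 = (0, 0, 0)ᵀ = 0. ✓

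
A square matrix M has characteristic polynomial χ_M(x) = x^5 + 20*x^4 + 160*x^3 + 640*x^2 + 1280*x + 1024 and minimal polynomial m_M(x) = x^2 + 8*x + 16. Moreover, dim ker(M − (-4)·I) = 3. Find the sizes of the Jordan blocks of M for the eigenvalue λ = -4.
Block sizes for λ = -4: [2, 2, 1]

Step 1 — from the characteristic polynomial, algebraic multiplicity of λ = -4 is 5. From dim ker(M − (-4)·I) = 3, there are exactly 3 Jordan blocks for λ = -4.
Step 2 — from the minimal polynomial, the factor (x + 4)^2 tells us the largest block for λ = -4 has size 2.
Step 3 — with total size 5, 3 blocks, and largest block 2, the block sizes (in nonincreasing order) are [2, 2, 1].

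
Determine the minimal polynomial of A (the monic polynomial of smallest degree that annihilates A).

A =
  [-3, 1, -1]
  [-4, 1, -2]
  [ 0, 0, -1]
x^2 + 2*x + 1

The characteristic polynomial is χ_A(x) = (x + 1)^3, so the eigenvalues are known. The minimal polynomial is
  m_A(x) = Π_λ (x − λ)^{k_λ}
where k_λ is the size of the *largest* Jordan block for λ (equivalently, the smallest k with (A − λI)^k v = 0 for every generalised eigenvector v of λ).

  λ = -1: largest Jordan block has size 2, contributing (x + 1)^2

So m_A(x) = (x + 1)^2 = x^2 + 2*x + 1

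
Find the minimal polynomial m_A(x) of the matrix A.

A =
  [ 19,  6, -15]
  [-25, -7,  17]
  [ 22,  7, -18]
x^3 + 6*x^2 + 12*x + 8

The characteristic polynomial is χ_A(x) = (x + 2)^3, so the eigenvalues are known. The minimal polynomial is
  m_A(x) = Π_λ (x − λ)^{k_λ}
where k_λ is the size of the *largest* Jordan block for λ (equivalently, the smallest k with (A − λI)^k v = 0 for every generalised eigenvector v of λ).

  λ = -2: largest Jordan block has size 3, contributing (x + 2)^3

So m_A(x) = (x + 2)^3 = x^3 + 6*x^2 + 12*x + 8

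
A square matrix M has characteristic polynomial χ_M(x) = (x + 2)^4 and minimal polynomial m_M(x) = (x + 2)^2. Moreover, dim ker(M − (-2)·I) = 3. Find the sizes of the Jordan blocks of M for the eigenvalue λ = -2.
Block sizes for λ = -2: [2, 1, 1]

Step 1 — from the characteristic polynomial, algebraic multiplicity of λ = -2 is 4. From dim ker(M − (-2)·I) = 3, there are exactly 3 Jordan blocks for λ = -2.
Step 2 — from the minimal polynomial, the factor (x + 2)^2 tells us the largest block for λ = -2 has size 2.
Step 3 — with total size 4, 3 blocks, and largest block 2, the block sizes (in nonincreasing order) are [2, 1, 1].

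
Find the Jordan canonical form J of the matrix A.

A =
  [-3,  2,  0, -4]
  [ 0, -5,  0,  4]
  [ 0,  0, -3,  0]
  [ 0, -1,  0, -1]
J_2(-3) ⊕ J_1(-3) ⊕ J_1(-3)

The characteristic polynomial is
  det(x·I − A) = x^4 + 12*x^3 + 54*x^2 + 108*x + 81 = (x + 3)^4

Eigenvalues and multiplicities (the geometric multiplicity of λ is n − rank(A − λI), which equals the number of Jordan blocks for λ):
  λ = -3: algebraic multiplicity = 4, geometric multiplicity = 3

Determining the block sizes for each eigenvalue:
  λ = -3: 3 blocks summing to 4 forces exactly one block of size 2 and the rest size 1 → block sizes [2, 1, 1]

Assembling the blocks gives a Jordan form
J =
  [-3,  1,  0,  0]
  [ 0, -3,  0,  0]
  [ 0,  0, -3,  0]
  [ 0,  0,  0, -3]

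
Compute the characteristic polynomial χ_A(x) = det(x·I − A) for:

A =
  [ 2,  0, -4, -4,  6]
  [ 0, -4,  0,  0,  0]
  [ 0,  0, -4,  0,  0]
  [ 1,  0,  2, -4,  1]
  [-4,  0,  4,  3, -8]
x^5 + 18*x^4 + 129*x^3 + 460*x^2 + 816*x + 576

Expanding det(x·I − A) (e.g. by cofactor expansion or by noting that A is similar to its Jordan form J, which has the same characteristic polynomial as A) gives
  χ_A(x) = x^5 + 18*x^4 + 129*x^3 + 460*x^2 + 816*x + 576
which factors as (x + 3)^2*(x + 4)^3. The eigenvalues (with algebraic multiplicities) are λ = -4 with multiplicity 3, λ = -3 with multiplicity 2.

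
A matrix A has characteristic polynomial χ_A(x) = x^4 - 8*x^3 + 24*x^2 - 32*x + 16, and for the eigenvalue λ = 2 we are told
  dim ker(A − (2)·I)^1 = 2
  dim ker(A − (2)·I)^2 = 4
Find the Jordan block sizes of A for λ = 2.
Block sizes for λ = 2: [2, 2]

From the dimensions of kernels of powers, the number of Jordan blocks of size at least j is d_j − d_{j−1} where d_j = dim ker(N^j) (with d_0 = 0). Computing the differences gives [2, 2].
The number of blocks of size exactly k is (#blocks of size ≥ k) − (#blocks of size ≥ k + 1), so the partition is: 2 block(s) of size 2.
In nonincreasing order the block sizes are [2, 2].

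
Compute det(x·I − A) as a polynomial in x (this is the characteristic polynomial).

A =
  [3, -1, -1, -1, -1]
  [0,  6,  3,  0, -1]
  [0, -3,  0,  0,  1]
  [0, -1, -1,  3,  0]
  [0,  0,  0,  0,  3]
x^5 - 15*x^4 + 90*x^3 - 270*x^2 + 405*x - 243

Expanding det(x·I − A) (e.g. by cofactor expansion or by noting that A is similar to its Jordan form J, which has the same characteristic polynomial as A) gives
  χ_A(x) = x^5 - 15*x^4 + 90*x^3 - 270*x^2 + 405*x - 243
which factors as (x - 3)^5. The eigenvalues (with algebraic multiplicities) are λ = 3 with multiplicity 5.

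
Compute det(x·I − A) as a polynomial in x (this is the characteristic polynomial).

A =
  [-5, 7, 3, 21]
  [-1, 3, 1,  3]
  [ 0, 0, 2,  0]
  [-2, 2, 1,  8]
x^4 - 8*x^3 + 24*x^2 - 32*x + 16

Expanding det(x·I − A) (e.g. by cofactor expansion or by noting that A is similar to its Jordan form J, which has the same characteristic polynomial as A) gives
  χ_A(x) = x^4 - 8*x^3 + 24*x^2 - 32*x + 16
which factors as (x - 2)^4. The eigenvalues (with algebraic multiplicities) are λ = 2 with multiplicity 4.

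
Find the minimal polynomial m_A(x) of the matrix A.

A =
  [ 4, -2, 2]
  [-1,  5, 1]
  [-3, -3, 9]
x^2 - 12*x + 36

The characteristic polynomial is χ_A(x) = (x - 6)^3, so the eigenvalues are known. The minimal polynomial is
  m_A(x) = Π_λ (x − λ)^{k_λ}
where k_λ is the size of the *largest* Jordan block for λ (equivalently, the smallest k with (A − λI)^k v = 0 for every generalised eigenvector v of λ).

  λ = 6: largest Jordan block has size 2, contributing (x − 6)^2

So m_A(x) = (x - 6)^2 = x^2 - 12*x + 36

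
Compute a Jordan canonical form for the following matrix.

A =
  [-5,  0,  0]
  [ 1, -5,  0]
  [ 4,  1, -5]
J_3(-5)

The characteristic polynomial is
  det(x·I − A) = x^3 + 15*x^2 + 75*x + 125 = (x + 5)^3

Eigenvalues and multiplicities (the geometric multiplicity of λ is n − rank(A − λI), which equals the number of Jordan blocks for λ):
  λ = -5: algebraic multiplicity = 3, geometric multiplicity = 1

Determining the block sizes for each eigenvalue:
  λ = -5: one block (gm = 1), so the single block has size am = 3 → block sizes [3]

Assembling the blocks gives a Jordan form
J =
  [-5,  1,  0]
  [ 0, -5,  1]
  [ 0,  0, -5]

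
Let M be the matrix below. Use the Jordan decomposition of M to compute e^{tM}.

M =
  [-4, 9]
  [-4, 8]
e^{tM} =
  [-6*t*exp(2*t) + exp(2*t), 9*t*exp(2*t)]
  [-4*t*exp(2*t), 6*t*exp(2*t) + exp(2*t)]

Strategy: write M = P · J · P⁻¹ where J is a Jordan canonical form, so e^{tM} = P · e^{tJ} · P⁻¹, and e^{tJ} can be computed block-by-block.

M has Jordan form
J =
  [2, 1]
  [0, 2]
(up to reordering of blocks).

Per-block formulas:
  For a 2×2 Jordan block J_2(2): exp(t · J_2(2)) = e^(2t)·(I + t·N), where N is the 2×2 nilpotent shift.

After assembling e^{tJ} and conjugating by P, we get:

e^{tM} =
  [-6*t*exp(2*t) + exp(2*t), 9*t*exp(2*t)]
  [-4*t*exp(2*t), 6*t*exp(2*t) + exp(2*t)]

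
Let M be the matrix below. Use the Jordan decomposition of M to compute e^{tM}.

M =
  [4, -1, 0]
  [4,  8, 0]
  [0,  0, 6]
e^{tM} =
  [-2*t*exp(6*t) + exp(6*t), -t*exp(6*t), 0]
  [4*t*exp(6*t), 2*t*exp(6*t) + exp(6*t), 0]
  [0, 0, exp(6*t)]

Strategy: write M = P · J · P⁻¹ where J is a Jordan canonical form, so e^{tM} = P · e^{tJ} · P⁻¹, and e^{tJ} can be computed block-by-block.

M has Jordan form
J =
  [6, 1, 0]
  [0, 6, 0]
  [0, 0, 6]
(up to reordering of blocks).

Per-block formulas:
  For a 2×2 Jordan block J_2(6): exp(t · J_2(6)) = e^(6t)·(I + t·N), where N is the 2×2 nilpotent shift.
  For a 1×1 block at λ = 6: exp(t · [6]) = [e^(6t)].

After assembling e^{tJ} and conjugating by P, we get:

e^{tM} =
  [-2*t*exp(6*t) + exp(6*t), -t*exp(6*t), 0]
  [4*t*exp(6*t), 2*t*exp(6*t) + exp(6*t), 0]
  [0, 0, exp(6*t)]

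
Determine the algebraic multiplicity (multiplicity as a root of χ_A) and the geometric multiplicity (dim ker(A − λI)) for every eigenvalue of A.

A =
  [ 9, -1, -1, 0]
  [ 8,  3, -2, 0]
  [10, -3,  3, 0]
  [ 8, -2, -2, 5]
λ = 5: alg = 4, geom = 2

Step 1 — factor the characteristic polynomial to read off the algebraic multiplicities:
  χ_A(x) = (x - 5)^4

Step 2 — compute geometric multiplicities via the rank-nullity identity g(λ) = n − rank(A − λI):
  rank(A − (5)·I) = 2, so dim ker(A − (5)·I) = n − 2 = 2

Summary:
  λ = 5: algebraic multiplicity = 4, geometric multiplicity = 2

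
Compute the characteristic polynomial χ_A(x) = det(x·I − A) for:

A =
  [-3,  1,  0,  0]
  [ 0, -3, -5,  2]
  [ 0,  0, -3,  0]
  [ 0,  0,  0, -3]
x^4 + 12*x^3 + 54*x^2 + 108*x + 81

Expanding det(x·I − A) (e.g. by cofactor expansion or by noting that A is similar to its Jordan form J, which has the same characteristic polynomial as A) gives
  χ_A(x) = x^4 + 12*x^3 + 54*x^2 + 108*x + 81
which factors as (x + 3)^4. The eigenvalues (with algebraic multiplicities) are λ = -3 with multiplicity 4.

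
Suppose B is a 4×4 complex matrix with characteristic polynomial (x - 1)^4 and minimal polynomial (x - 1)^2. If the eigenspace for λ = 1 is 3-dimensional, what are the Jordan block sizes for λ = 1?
Block sizes for λ = 1: [2, 1, 1]

Step 1 — from the characteristic polynomial, algebraic multiplicity of λ = 1 is 4. From dim ker(B − (1)·I) = 3, there are exactly 3 Jordan blocks for λ = 1.
Step 2 — from the minimal polynomial, the factor (x − 1)^2 tells us the largest block for λ = 1 has size 2.
Step 3 — with total size 4, 3 blocks, and largest block 2, the block sizes (in nonincreasing order) are [2, 1, 1].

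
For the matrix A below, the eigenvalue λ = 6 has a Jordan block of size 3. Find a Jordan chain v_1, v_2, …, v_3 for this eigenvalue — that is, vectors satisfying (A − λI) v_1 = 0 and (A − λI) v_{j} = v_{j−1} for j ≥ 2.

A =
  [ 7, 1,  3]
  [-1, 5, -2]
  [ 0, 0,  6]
A Jordan chain for λ = 6 of length 3:
v_1 = (1, -1, 0)ᵀ
v_2 = (3, -2, 0)ᵀ
v_3 = (0, 0, 1)ᵀ

Let N = A − (6)·I. We want v_3 with N^3 v_3 = 0 but N^2 v_3 ≠ 0; then v_{j-1} := N · v_j for j = 3, …, 2.

Pick v_3 = (0, 0, 1)ᵀ.
Then v_2 = N · v_3 = (3, -2, 0)ᵀ.
Then v_1 = N · v_2 = (1, -1, 0)ᵀ.

Sanity check: (A − (6)·I) v_1 = (0, 0, 0)ᵀ = 0. ✓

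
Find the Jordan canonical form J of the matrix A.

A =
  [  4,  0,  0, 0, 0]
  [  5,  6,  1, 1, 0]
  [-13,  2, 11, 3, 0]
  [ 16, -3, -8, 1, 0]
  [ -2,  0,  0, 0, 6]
J_1(4) ⊕ J_3(6) ⊕ J_1(6)

The characteristic polynomial is
  det(x·I − A) = x^5 - 28*x^4 + 312*x^3 - 1728*x^2 + 4752*x - 5184 = (x - 6)^4*(x - 4)

Eigenvalues and multiplicities (the geometric multiplicity of λ is n − rank(A − λI), which equals the number of Jordan blocks for λ):
  λ = 4: algebraic multiplicity = 1, geometric multiplicity = 1
  λ = 6: algebraic multiplicity = 4, geometric multiplicity = 2

Determining the block sizes for each eigenvalue:
  λ = 4: one block (gm = 1), so the single block has size am = 1 → block sizes [1]
  λ = 6: with am = 4 and gm = 2, the partition is not yet determined (e.g. several partitions of 4 into 2 parts exist). Let N = A − (6)·I. Computing rank(N^1) = 3, rank(N^2) = 2, rank(N^3) = 1; the number of blocks of size ≥ j is rank(N^{j−1}) − rank(N^j), giving [2, 1, 1]. So we have 1 block(s) of size 3, 1 block(s) of size 1 → block sizes [3, 1]

Assembling the blocks gives a Jordan form
J =
  [4, 0, 0, 0, 0]
  [0, 6, 1, 0, 0]
  [0, 0, 6, 1, 0]
  [0, 0, 0, 6, 0]
  [0, 0, 0, 0, 6]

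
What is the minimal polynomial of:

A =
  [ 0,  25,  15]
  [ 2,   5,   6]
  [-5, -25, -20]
x^2 + 10*x + 25

The characteristic polynomial is χ_A(x) = (x + 5)^3, so the eigenvalues are known. The minimal polynomial is
  m_A(x) = Π_λ (x − λ)^{k_λ}
where k_λ is the size of the *largest* Jordan block for λ (equivalently, the smallest k with (A − λI)^k v = 0 for every generalised eigenvector v of λ).

  λ = -5: largest Jordan block has size 2, contributing (x + 5)^2

So m_A(x) = (x + 5)^2 = x^2 + 10*x + 25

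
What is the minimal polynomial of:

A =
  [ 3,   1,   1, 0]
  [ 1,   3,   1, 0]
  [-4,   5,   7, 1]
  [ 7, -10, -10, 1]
x^4 - 14*x^3 + 72*x^2 - 160*x + 128

The characteristic polynomial is χ_A(x) = (x - 4)^3*(x - 2), so the eigenvalues are known. The minimal polynomial is
  m_A(x) = Π_λ (x − λ)^{k_λ}
where k_λ is the size of the *largest* Jordan block for λ (equivalently, the smallest k with (A − λI)^k v = 0 for every generalised eigenvector v of λ).

  λ = 2: largest Jordan block has size 1, contributing (x − 2)
  λ = 4: largest Jordan block has size 3, contributing (x − 4)^3

So m_A(x) = (x - 4)^3*(x - 2) = x^4 - 14*x^3 + 72*x^2 - 160*x + 128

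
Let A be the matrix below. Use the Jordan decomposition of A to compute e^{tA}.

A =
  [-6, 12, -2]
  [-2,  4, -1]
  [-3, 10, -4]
e^{tA} =
  [-t^2*exp(-2*t) - 4*t*exp(-2*t) + exp(-2*t), 2*t^2*exp(-2*t) + 12*t*exp(-2*t), -2*t*exp(-2*t)]
  [-t^2*exp(-2*t)/2 - 2*t*exp(-2*t), t^2*exp(-2*t) + 6*t*exp(-2*t) + exp(-2*t), -t*exp(-2*t)]
  [-t^2*exp(-2*t) - 3*t*exp(-2*t), 2*t^2*exp(-2*t) + 10*t*exp(-2*t), -2*t*exp(-2*t) + exp(-2*t)]

Strategy: write A = P · J · P⁻¹ where J is a Jordan canonical form, so e^{tA} = P · e^{tJ} · P⁻¹, and e^{tJ} can be computed block-by-block.

A has Jordan form
J =
  [-2,  1,  0]
  [ 0, -2,  1]
  [ 0,  0, -2]
(up to reordering of blocks).

Per-block formulas:
  For a 3×3 Jordan block J_3(-2): exp(t · J_3(-2)) = e^(-2t)·(I + t·N + (t^2/2)·N^2), where N is the 3×3 nilpotent shift.

After assembling e^{tJ} and conjugating by P, we get:

e^{tA} =
  [-t^2*exp(-2*t) - 4*t*exp(-2*t) + exp(-2*t), 2*t^2*exp(-2*t) + 12*t*exp(-2*t), -2*t*exp(-2*t)]
  [-t^2*exp(-2*t)/2 - 2*t*exp(-2*t), t^2*exp(-2*t) + 6*t*exp(-2*t) + exp(-2*t), -t*exp(-2*t)]
  [-t^2*exp(-2*t) - 3*t*exp(-2*t), 2*t^2*exp(-2*t) + 10*t*exp(-2*t), -2*t*exp(-2*t) + exp(-2*t)]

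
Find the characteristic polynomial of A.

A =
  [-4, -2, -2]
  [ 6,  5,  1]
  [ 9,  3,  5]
x^3 - 6*x^2 + 12*x - 8

Expanding det(x·I − A) (e.g. by cofactor expansion or by noting that A is similar to its Jordan form J, which has the same characteristic polynomial as A) gives
  χ_A(x) = x^3 - 6*x^2 + 12*x - 8
which factors as (x - 2)^3. The eigenvalues (with algebraic multiplicities) are λ = 2 with multiplicity 3.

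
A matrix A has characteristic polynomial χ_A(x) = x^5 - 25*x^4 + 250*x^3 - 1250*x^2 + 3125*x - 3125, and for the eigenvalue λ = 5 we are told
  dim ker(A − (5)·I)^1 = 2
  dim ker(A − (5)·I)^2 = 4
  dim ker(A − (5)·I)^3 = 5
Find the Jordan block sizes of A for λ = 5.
Block sizes for λ = 5: [3, 2]

From the dimensions of kernels of powers, the number of Jordan blocks of size at least j is d_j − d_{j−1} where d_j = dim ker(N^j) (with d_0 = 0). Computing the differences gives [2, 2, 1].
The number of blocks of size exactly k is (#blocks of size ≥ k) − (#blocks of size ≥ k + 1), so the partition is: 1 block(s) of size 2, 1 block(s) of size 3.
In nonincreasing order the block sizes are [3, 2].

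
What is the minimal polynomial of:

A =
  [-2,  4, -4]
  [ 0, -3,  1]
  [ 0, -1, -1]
x^2 + 4*x + 4

The characteristic polynomial is χ_A(x) = (x + 2)^3, so the eigenvalues are known. The minimal polynomial is
  m_A(x) = Π_λ (x − λ)^{k_λ}
where k_λ is the size of the *largest* Jordan block for λ (equivalently, the smallest k with (A − λI)^k v = 0 for every generalised eigenvector v of λ).

  λ = -2: largest Jordan block has size 2, contributing (x + 2)^2

So m_A(x) = (x + 2)^2 = x^2 + 4*x + 4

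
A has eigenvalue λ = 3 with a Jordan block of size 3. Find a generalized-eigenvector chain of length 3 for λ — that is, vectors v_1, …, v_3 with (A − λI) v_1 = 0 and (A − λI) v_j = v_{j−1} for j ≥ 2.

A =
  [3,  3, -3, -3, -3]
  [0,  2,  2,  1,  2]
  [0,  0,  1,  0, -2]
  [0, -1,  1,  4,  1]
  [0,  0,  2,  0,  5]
A Jordan chain for λ = 3 of length 3:
v_1 = (3, -1, 0, -1, 0)ᵀ
v_2 = (-3, 2, -2, 1, 2)ᵀ
v_3 = (0, 0, 1, 0, 0)ᵀ

Let N = A − (3)·I. We want v_3 with N^3 v_3 = 0 but N^2 v_3 ≠ 0; then v_{j-1} := N · v_j for j = 3, …, 2.

Pick v_3 = (0, 0, 1, 0, 0)ᵀ.
Then v_2 = N · v_3 = (-3, 2, -2, 1, 2)ᵀ.
Then v_1 = N · v_2 = (3, -1, 0, -1, 0)ᵀ.

Sanity check: (A − (3)·I) v_1 = (0, 0, 0, 0, 0)ᵀ = 0. ✓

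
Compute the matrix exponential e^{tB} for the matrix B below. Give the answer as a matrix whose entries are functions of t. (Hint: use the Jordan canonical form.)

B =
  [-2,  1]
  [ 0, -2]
e^{tB} =
  [exp(-2*t), t*exp(-2*t)]
  [0, exp(-2*t)]

Strategy: write B = P · J · P⁻¹ where J is a Jordan canonical form, so e^{tB} = P · e^{tJ} · P⁻¹, and e^{tJ} can be computed block-by-block.

B has Jordan form
J =
  [-2,  1]
  [ 0, -2]
(up to reordering of blocks).

Per-block formulas:
  For a 2×2 Jordan block J_2(-2): exp(t · J_2(-2)) = e^(-2t)·(I + t·N), where N is the 2×2 nilpotent shift.

After assembling e^{tJ} and conjugating by P, we get:

e^{tB} =
  [exp(-2*t), t*exp(-2*t)]
  [0, exp(-2*t)]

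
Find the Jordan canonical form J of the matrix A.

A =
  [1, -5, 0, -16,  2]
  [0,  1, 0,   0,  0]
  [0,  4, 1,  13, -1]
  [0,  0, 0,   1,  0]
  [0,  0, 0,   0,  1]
J_2(1) ⊕ J_2(1) ⊕ J_1(1)

The characteristic polynomial is
  det(x·I − A) = x^5 - 5*x^4 + 10*x^3 - 10*x^2 + 5*x - 1 = (x - 1)^5

Eigenvalues and multiplicities (the geometric multiplicity of λ is n − rank(A − λI), which equals the number of Jordan blocks for λ):
  λ = 1: algebraic multiplicity = 5, geometric multiplicity = 3

Determining the block sizes for each eigenvalue:
  λ = 1: with am = 5 and gm = 3, the partition is not yet determined (e.g. several partitions of 5 into 3 parts exist). Let N = A − (1)·I. Computing rank(N^1) = 2, rank(N^2) = 0; the number of blocks of size ≥ j is rank(N^{j−1}) − rank(N^j), giving [3, 2]. So we have 2 block(s) of size 2, 1 block(s) of size 1 → block sizes [2, 2, 1]

Assembling the blocks gives a Jordan form
J =
  [1, 1, 0, 0, 0]
  [0, 1, 0, 0, 0]
  [0, 0, 1, 1, 0]
  [0, 0, 0, 1, 0]
  [0, 0, 0, 0, 1]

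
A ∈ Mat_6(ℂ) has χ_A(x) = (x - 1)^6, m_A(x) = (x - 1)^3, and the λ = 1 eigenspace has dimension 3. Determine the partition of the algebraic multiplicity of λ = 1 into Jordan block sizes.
Block sizes for λ = 1: [3, 2, 1]

Step 1 — from the characteristic polynomial, algebraic multiplicity of λ = 1 is 6. From dim ker(A − (1)·I) = 3, there are exactly 3 Jordan blocks for λ = 1.
Step 2 — from the minimal polynomial, the factor (x − 1)^3 tells us the largest block for λ = 1 has size 3.
Step 3 — with total size 6, 3 blocks, and largest block 3, the block sizes (in nonincreasing order) are [3, 2, 1].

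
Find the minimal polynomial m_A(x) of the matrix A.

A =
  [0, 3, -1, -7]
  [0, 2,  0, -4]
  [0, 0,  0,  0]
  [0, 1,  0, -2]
x^3

The characteristic polynomial is χ_A(x) = x^4, so the eigenvalues are known. The minimal polynomial is
  m_A(x) = Π_λ (x − λ)^{k_λ}
where k_λ is the size of the *largest* Jordan block for λ (equivalently, the smallest k with (A − λI)^k v = 0 for every generalised eigenvector v of λ).

  λ = 0: largest Jordan block has size 3, contributing (x − 0)^3

So m_A(x) = x^3 = x^3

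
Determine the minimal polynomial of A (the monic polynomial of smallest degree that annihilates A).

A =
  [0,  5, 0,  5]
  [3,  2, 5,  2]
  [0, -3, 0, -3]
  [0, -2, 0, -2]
x^3

The characteristic polynomial is χ_A(x) = x^4, so the eigenvalues are known. The minimal polynomial is
  m_A(x) = Π_λ (x − λ)^{k_λ}
where k_λ is the size of the *largest* Jordan block for λ (equivalently, the smallest k with (A − λI)^k v = 0 for every generalised eigenvector v of λ).

  λ = 0: largest Jordan block has size 3, contributing (x − 0)^3

So m_A(x) = x^3 = x^3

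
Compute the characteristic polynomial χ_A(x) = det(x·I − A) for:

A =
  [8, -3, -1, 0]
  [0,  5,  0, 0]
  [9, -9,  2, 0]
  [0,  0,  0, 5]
x^4 - 20*x^3 + 150*x^2 - 500*x + 625

Expanding det(x·I − A) (e.g. by cofactor expansion or by noting that A is similar to its Jordan form J, which has the same characteristic polynomial as A) gives
  χ_A(x) = x^4 - 20*x^3 + 150*x^2 - 500*x + 625
which factors as (x - 5)^4. The eigenvalues (with algebraic multiplicities) are λ = 5 with multiplicity 4.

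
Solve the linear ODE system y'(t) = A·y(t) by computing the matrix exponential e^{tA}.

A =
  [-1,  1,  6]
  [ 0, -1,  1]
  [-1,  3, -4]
e^{tA} =
  [-5*t^2*exp(-2*t)/2 + t*exp(-2*t) + exp(-2*t), 10*t^2*exp(-2*t) + t*exp(-2*t), -5*t^2*exp(-2*t)/2 + 6*t*exp(-2*t)]
  [-t^2*exp(-2*t)/2, 2*t^2*exp(-2*t) + t*exp(-2*t) + exp(-2*t), -t^2*exp(-2*t)/2 + t*exp(-2*t)]
  [t^2*exp(-2*t)/2 - t*exp(-2*t), -2*t^2*exp(-2*t) + 3*t*exp(-2*t), t^2*exp(-2*t)/2 - 2*t*exp(-2*t) + exp(-2*t)]

Strategy: write A = P · J · P⁻¹ where J is a Jordan canonical form, so e^{tA} = P · e^{tJ} · P⁻¹, and e^{tJ} can be computed block-by-block.

A has Jordan form
J =
  [-2,  1,  0]
  [ 0, -2,  1]
  [ 0,  0, -2]
(up to reordering of blocks).

Per-block formulas:
  For a 3×3 Jordan block J_3(-2): exp(t · J_3(-2)) = e^(-2t)·(I + t·N + (t^2/2)·N^2), where N is the 3×3 nilpotent shift.

After assembling e^{tJ} and conjugating by P, we get:

e^{tA} =
  [-5*t^2*exp(-2*t)/2 + t*exp(-2*t) + exp(-2*t), 10*t^2*exp(-2*t) + t*exp(-2*t), -5*t^2*exp(-2*t)/2 + 6*t*exp(-2*t)]
  [-t^2*exp(-2*t)/2, 2*t^2*exp(-2*t) + t*exp(-2*t) + exp(-2*t), -t^2*exp(-2*t)/2 + t*exp(-2*t)]
  [t^2*exp(-2*t)/2 - t*exp(-2*t), -2*t^2*exp(-2*t) + 3*t*exp(-2*t), t^2*exp(-2*t)/2 - 2*t*exp(-2*t) + exp(-2*t)]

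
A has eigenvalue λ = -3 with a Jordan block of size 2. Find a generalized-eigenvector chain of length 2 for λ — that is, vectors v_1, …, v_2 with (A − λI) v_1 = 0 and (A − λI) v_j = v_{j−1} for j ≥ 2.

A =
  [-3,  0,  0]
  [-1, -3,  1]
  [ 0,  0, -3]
A Jordan chain for λ = -3 of length 2:
v_1 = (0, -1, 0)ᵀ
v_2 = (1, 0, 0)ᵀ

Let N = A − (-3)·I. We want v_2 with N^2 v_2 = 0 but N^1 v_2 ≠ 0; then v_{j-1} := N · v_j for j = 2, …, 2.

Pick v_2 = (1, 0, 0)ᵀ.
Then v_1 = N · v_2 = (0, -1, 0)ᵀ.

Sanity check: (A − (-3)·I) v_1 = (0, 0, 0)ᵀ = 0. ✓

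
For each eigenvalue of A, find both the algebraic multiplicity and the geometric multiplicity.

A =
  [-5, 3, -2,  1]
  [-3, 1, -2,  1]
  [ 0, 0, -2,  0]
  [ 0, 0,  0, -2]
λ = -2: alg = 4, geom = 3

Step 1 — factor the characteristic polynomial to read off the algebraic multiplicities:
  χ_A(x) = (x + 2)^4

Step 2 — compute geometric multiplicities via the rank-nullity identity g(λ) = n − rank(A − λI):
  rank(A − (-2)·I) = 1, so dim ker(A − (-2)·I) = n − 1 = 3

Summary:
  λ = -2: algebraic multiplicity = 4, geometric multiplicity = 3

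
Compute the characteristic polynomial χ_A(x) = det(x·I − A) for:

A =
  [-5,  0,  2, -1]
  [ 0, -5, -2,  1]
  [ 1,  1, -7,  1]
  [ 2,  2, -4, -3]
x^4 + 20*x^3 + 150*x^2 + 500*x + 625

Expanding det(x·I − A) (e.g. by cofactor expansion or by noting that A is similar to its Jordan form J, which has the same characteristic polynomial as A) gives
  χ_A(x) = x^4 + 20*x^3 + 150*x^2 + 500*x + 625
which factors as (x + 5)^4. The eigenvalues (with algebraic multiplicities) are λ = -5 with multiplicity 4.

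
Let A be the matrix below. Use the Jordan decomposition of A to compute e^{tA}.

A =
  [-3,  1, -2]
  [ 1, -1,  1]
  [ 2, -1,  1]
e^{tA} =
  [t^2*exp(-t)/2 - 2*t*exp(-t) + exp(-t), t*exp(-t), t^2*exp(-t)/2 - 2*t*exp(-t)]
  [t*exp(-t), exp(-t), t*exp(-t)]
  [-t^2*exp(-t)/2 + 2*t*exp(-t), -t*exp(-t), -t^2*exp(-t)/2 + 2*t*exp(-t) + exp(-t)]

Strategy: write A = P · J · P⁻¹ where J is a Jordan canonical form, so e^{tA} = P · e^{tJ} · P⁻¹, and e^{tJ} can be computed block-by-block.

A has Jordan form
J =
  [-1,  1,  0]
  [ 0, -1,  1]
  [ 0,  0, -1]
(up to reordering of blocks).

Per-block formulas:
  For a 3×3 Jordan block J_3(-1): exp(t · J_3(-1)) = e^(-1t)·(I + t·N + (t^2/2)·N^2), where N is the 3×3 nilpotent shift.

After assembling e^{tJ} and conjugating by P, we get:

e^{tA} =
  [t^2*exp(-t)/2 - 2*t*exp(-t) + exp(-t), t*exp(-t), t^2*exp(-t)/2 - 2*t*exp(-t)]
  [t*exp(-t), exp(-t), t*exp(-t)]
  [-t^2*exp(-t)/2 + 2*t*exp(-t), -t*exp(-t), -t^2*exp(-t)/2 + 2*t*exp(-t) + exp(-t)]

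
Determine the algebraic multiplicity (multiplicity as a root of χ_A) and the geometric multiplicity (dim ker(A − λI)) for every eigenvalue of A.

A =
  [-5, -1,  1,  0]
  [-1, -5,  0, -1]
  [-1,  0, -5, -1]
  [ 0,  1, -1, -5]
λ = -5: alg = 4, geom = 2

Step 1 — factor the characteristic polynomial to read off the algebraic multiplicities:
  χ_A(x) = (x + 5)^4

Step 2 — compute geometric multiplicities via the rank-nullity identity g(λ) = n − rank(A − λI):
  rank(A − (-5)·I) = 2, so dim ker(A − (-5)·I) = n − 2 = 2

Summary:
  λ = -5: algebraic multiplicity = 4, geometric multiplicity = 2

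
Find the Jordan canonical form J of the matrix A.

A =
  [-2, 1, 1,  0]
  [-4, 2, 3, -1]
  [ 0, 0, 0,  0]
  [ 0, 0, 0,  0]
J_3(0) ⊕ J_1(0)

The characteristic polynomial is
  det(x·I − A) = x^4

Eigenvalues and multiplicities (the geometric multiplicity of λ is n − rank(A − λI), which equals the number of Jordan blocks for λ):
  λ = 0: algebraic multiplicity = 4, geometric multiplicity = 2

Determining the block sizes for each eigenvalue:
  λ = 0: with am = 4 and gm = 2, the partition is not yet determined (e.g. several partitions of 4 into 2 parts exist). Let N = A − (0)·I. Computing rank(N^1) = 2, rank(N^2) = 1, rank(N^3) = 0; the number of blocks of size ≥ j is rank(N^{j−1}) − rank(N^j), giving [2, 1, 1]. So we have 1 block(s) of size 3, 1 block(s) of size 1 → block sizes [3, 1]

Assembling the blocks gives a Jordan form
J =
  [0, 1, 0, 0]
  [0, 0, 1, 0]
  [0, 0, 0, 0]
  [0, 0, 0, 0]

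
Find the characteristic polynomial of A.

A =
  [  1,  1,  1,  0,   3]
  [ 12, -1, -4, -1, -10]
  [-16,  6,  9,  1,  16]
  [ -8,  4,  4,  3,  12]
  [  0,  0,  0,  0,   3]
x^5 - 15*x^4 + 90*x^3 - 270*x^2 + 405*x - 243

Expanding det(x·I − A) (e.g. by cofactor expansion or by noting that A is similar to its Jordan form J, which has the same characteristic polynomial as A) gives
  χ_A(x) = x^5 - 15*x^4 + 90*x^3 - 270*x^2 + 405*x - 243
which factors as (x - 3)^5. The eigenvalues (with algebraic multiplicities) are λ = 3 with multiplicity 5.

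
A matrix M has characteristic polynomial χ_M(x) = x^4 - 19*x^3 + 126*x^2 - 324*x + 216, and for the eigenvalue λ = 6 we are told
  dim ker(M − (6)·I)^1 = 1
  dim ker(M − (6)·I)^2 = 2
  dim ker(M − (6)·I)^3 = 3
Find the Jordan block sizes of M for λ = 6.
Block sizes for λ = 6: [3]

From the dimensions of kernels of powers, the number of Jordan blocks of size at least j is d_j − d_{j−1} where d_j = dim ker(N^j) (with d_0 = 0). Computing the differences gives [1, 1, 1].
The number of blocks of size exactly k is (#blocks of size ≥ k) − (#blocks of size ≥ k + 1), so the partition is: 1 block(s) of size 3.
In nonincreasing order the block sizes are [3].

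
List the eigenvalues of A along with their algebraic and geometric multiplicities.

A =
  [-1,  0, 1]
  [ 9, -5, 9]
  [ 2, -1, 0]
λ = -2: alg = 3, geom = 1

Step 1 — factor the characteristic polynomial to read off the algebraic multiplicities:
  χ_A(x) = (x + 2)^3

Step 2 — compute geometric multiplicities via the rank-nullity identity g(λ) = n − rank(A − λI):
  rank(A − (-2)·I) = 2, so dim ker(A − (-2)·I) = n − 2 = 1

Summary:
  λ = -2: algebraic multiplicity = 3, geometric multiplicity = 1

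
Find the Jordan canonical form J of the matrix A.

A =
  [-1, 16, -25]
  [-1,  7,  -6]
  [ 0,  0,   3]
J_3(3)

The characteristic polynomial is
  det(x·I − A) = x^3 - 9*x^2 + 27*x - 27 = (x - 3)^3

Eigenvalues and multiplicities (the geometric multiplicity of λ is n − rank(A − λI), which equals the number of Jordan blocks for λ):
  λ = 3: algebraic multiplicity = 3, geometric multiplicity = 1

Determining the block sizes for each eigenvalue:
  λ = 3: one block (gm = 1), so the single block has size am = 3 → block sizes [3]

Assembling the blocks gives a Jordan form
J =
  [3, 1, 0]
  [0, 3, 1]
  [0, 0, 3]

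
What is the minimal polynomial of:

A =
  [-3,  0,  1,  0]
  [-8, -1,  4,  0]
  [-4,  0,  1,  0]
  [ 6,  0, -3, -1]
x^2 + 2*x + 1

The characteristic polynomial is χ_A(x) = (x + 1)^4, so the eigenvalues are known. The minimal polynomial is
  m_A(x) = Π_λ (x − λ)^{k_λ}
where k_λ is the size of the *largest* Jordan block for λ (equivalently, the smallest k with (A − λI)^k v = 0 for every generalised eigenvector v of λ).

  λ = -1: largest Jordan block has size 2, contributing (x + 1)^2

So m_A(x) = (x + 1)^2 = x^2 + 2*x + 1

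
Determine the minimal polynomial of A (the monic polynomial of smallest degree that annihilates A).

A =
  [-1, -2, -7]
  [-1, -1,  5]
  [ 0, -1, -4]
x^3 + 6*x^2 + 12*x + 8

The characteristic polynomial is χ_A(x) = (x + 2)^3, so the eigenvalues are known. The minimal polynomial is
  m_A(x) = Π_λ (x − λ)^{k_λ}
where k_λ is the size of the *largest* Jordan block for λ (equivalently, the smallest k with (A − λI)^k v = 0 for every generalised eigenvector v of λ).

  λ = -2: largest Jordan block has size 3, contributing (x + 2)^3

So m_A(x) = (x + 2)^3 = x^3 + 6*x^2 + 12*x + 8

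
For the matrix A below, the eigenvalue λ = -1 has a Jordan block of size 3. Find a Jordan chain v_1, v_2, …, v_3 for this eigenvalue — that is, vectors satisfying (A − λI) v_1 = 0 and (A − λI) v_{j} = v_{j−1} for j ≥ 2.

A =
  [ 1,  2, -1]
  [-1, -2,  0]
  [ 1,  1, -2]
A Jordan chain for λ = -1 of length 3:
v_1 = (1, -1, 0)ᵀ
v_2 = (2, -1, 1)ᵀ
v_3 = (1, 0, 0)ᵀ

Let N = A − (-1)·I. We want v_3 with N^3 v_3 = 0 but N^2 v_3 ≠ 0; then v_{j-1} := N · v_j for j = 3, …, 2.

Pick v_3 = (1, 0, 0)ᵀ.
Then v_2 = N · v_3 = (2, -1, 1)ᵀ.
Then v_1 = N · v_2 = (1, -1, 0)ᵀ.

Sanity check: (A − (-1)·I) v_1 = (0, 0, 0)ᵀ = 0. ✓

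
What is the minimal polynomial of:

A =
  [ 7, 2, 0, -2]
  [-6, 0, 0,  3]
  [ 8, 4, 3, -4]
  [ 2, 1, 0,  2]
x^2 - 6*x + 9

The characteristic polynomial is χ_A(x) = (x - 3)^4, so the eigenvalues are known. The minimal polynomial is
  m_A(x) = Π_λ (x − λ)^{k_λ}
where k_λ is the size of the *largest* Jordan block for λ (equivalently, the smallest k with (A − λI)^k v = 0 for every generalised eigenvector v of λ).

  λ = 3: largest Jordan block has size 2, contributing (x − 3)^2

So m_A(x) = (x - 3)^2 = x^2 - 6*x + 9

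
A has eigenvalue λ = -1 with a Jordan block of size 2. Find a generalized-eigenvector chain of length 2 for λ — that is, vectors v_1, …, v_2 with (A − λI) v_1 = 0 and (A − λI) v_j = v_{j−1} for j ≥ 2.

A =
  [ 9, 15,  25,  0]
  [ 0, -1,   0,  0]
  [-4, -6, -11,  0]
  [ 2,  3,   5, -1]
A Jordan chain for λ = -1 of length 2:
v_1 = (10, 0, -4, 2)ᵀ
v_2 = (1, 0, 0, 0)ᵀ

Let N = A − (-1)·I. We want v_2 with N^2 v_2 = 0 but N^1 v_2 ≠ 0; then v_{j-1} := N · v_j for j = 2, …, 2.

Pick v_2 = (1, 0, 0, 0)ᵀ.
Then v_1 = N · v_2 = (10, 0, -4, 2)ᵀ.

Sanity check: (A − (-1)·I) v_1 = (0, 0, 0, 0)ᵀ = 0. ✓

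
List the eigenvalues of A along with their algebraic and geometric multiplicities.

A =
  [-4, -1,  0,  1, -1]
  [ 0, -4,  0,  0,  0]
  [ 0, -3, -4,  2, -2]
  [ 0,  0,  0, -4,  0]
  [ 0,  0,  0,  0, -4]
λ = -4: alg = 5, geom = 3

Step 1 — factor the characteristic polynomial to read off the algebraic multiplicities:
  χ_A(x) = (x + 4)^5

Step 2 — compute geometric multiplicities via the rank-nullity identity g(λ) = n − rank(A − λI):
  rank(A − (-4)·I) = 2, so dim ker(A − (-4)·I) = n − 2 = 3

Summary:
  λ = -4: algebraic multiplicity = 5, geometric multiplicity = 3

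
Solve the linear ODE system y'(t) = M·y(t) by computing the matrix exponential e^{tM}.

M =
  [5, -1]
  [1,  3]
e^{tM} =
  [t*exp(4*t) + exp(4*t), -t*exp(4*t)]
  [t*exp(4*t), -t*exp(4*t) + exp(4*t)]

Strategy: write M = P · J · P⁻¹ where J is a Jordan canonical form, so e^{tM} = P · e^{tJ} · P⁻¹, and e^{tJ} can be computed block-by-block.

M has Jordan form
J =
  [4, 1]
  [0, 4]
(up to reordering of blocks).

Per-block formulas:
  For a 2×2 Jordan block J_2(4): exp(t · J_2(4)) = e^(4t)·(I + t·N), where N is the 2×2 nilpotent shift.

After assembling e^{tJ} and conjugating by P, we get:

e^{tM} =
  [t*exp(4*t) + exp(4*t), -t*exp(4*t)]
  [t*exp(4*t), -t*exp(4*t) + exp(4*t)]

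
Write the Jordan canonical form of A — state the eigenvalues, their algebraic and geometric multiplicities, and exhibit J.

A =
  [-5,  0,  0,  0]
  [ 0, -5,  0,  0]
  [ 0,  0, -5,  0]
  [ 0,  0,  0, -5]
J_1(-5) ⊕ J_1(-5) ⊕ J_1(-5) ⊕ J_1(-5)

The characteristic polynomial is
  det(x·I − A) = x^4 + 20*x^3 + 150*x^2 + 500*x + 625 = (x + 5)^4

Eigenvalues and multiplicities (the geometric multiplicity of λ is n − rank(A − λI), which equals the number of Jordan blocks for λ):
  λ = -5: algebraic multiplicity = 4, geometric multiplicity = 4

Determining the block sizes for each eigenvalue:
  λ = -5: gm = am = 4, so every block has size 1 → block sizes [1, 1, 1, 1]

Assembling the blocks gives a Jordan form
J =
  [-5,  0,  0,  0]
  [ 0, -5,  0,  0]
  [ 0,  0, -5,  0]
  [ 0,  0,  0, -5]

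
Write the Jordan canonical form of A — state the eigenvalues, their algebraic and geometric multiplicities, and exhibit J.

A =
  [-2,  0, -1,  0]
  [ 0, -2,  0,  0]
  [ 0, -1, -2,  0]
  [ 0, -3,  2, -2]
J_3(-2) ⊕ J_1(-2)

The characteristic polynomial is
  det(x·I − A) = x^4 + 8*x^3 + 24*x^2 + 32*x + 16 = (x + 2)^4

Eigenvalues and multiplicities (the geometric multiplicity of λ is n − rank(A − λI), which equals the number of Jordan blocks for λ):
  λ = -2: algebraic multiplicity = 4, geometric multiplicity = 2

Determining the block sizes for each eigenvalue:
  λ = -2: with am = 4 and gm = 2, the partition is not yet determined (e.g. several partitions of 4 into 2 parts exist). Let N = A − (-2)·I. Computing rank(N^1) = 2, rank(N^2) = 1, rank(N^3) = 0; the number of blocks of size ≥ j is rank(N^{j−1}) − rank(N^j), giving [2, 1, 1]. So we have 1 block(s) of size 3, 1 block(s) of size 1 → block sizes [3, 1]

Assembling the blocks gives a Jordan form
J =
  [-2,  1,  0,  0]
  [ 0, -2,  1,  0]
  [ 0,  0, -2,  0]
  [ 0,  0,  0, -2]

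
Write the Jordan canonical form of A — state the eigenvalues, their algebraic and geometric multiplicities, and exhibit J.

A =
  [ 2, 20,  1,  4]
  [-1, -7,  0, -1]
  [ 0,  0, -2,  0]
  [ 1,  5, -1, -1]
J_2(-2) ⊕ J_2(-2)

The characteristic polynomial is
  det(x·I − A) = x^4 + 8*x^3 + 24*x^2 + 32*x + 16 = (x + 2)^4

Eigenvalues and multiplicities (the geometric multiplicity of λ is n − rank(A − λI), which equals the number of Jordan blocks for λ):
  λ = -2: algebraic multiplicity = 4, geometric multiplicity = 2

Determining the block sizes for each eigenvalue:
  λ = -2: with am = 4 and gm = 2, the partition is not yet determined (e.g. several partitions of 4 into 2 parts exist). Let N = A − (-2)·I. Computing rank(N^1) = 2, rank(N^2) = 0; the number of blocks of size ≥ j is rank(N^{j−1}) − rank(N^j), giving [2, 2]. So we have 2 block(s) of size 2 → block sizes [2, 2]

Assembling the blocks gives a Jordan form
J =
  [-2,  1,  0,  0]
  [ 0, -2,  0,  0]
  [ 0,  0, -2,  1]
  [ 0,  0,  0, -2]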